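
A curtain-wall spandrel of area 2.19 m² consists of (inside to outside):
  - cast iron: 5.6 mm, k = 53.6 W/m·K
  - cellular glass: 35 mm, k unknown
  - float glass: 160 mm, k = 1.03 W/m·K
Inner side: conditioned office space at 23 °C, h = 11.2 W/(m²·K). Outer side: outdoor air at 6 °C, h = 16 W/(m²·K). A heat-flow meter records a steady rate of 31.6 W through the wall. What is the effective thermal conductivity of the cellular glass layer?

Thermal resistances in series:
R_inner film = 1/(h_i·A) = 1/(11.2×2.19) = 0.04077 K/W
R_cast iron = L/(kA) = 0.0056/(53.6×2.19) = 4.771×10^-5 K/W
R_float glass = L/(kA) = 0.16/(1.03×2.19) = 0.07093 K/W
R_outer film = 1/(h_o·A) = 1/(16×2.19) = 0.02854 K/W
Sum of known resistances R_other = 0.1403 K/W
Total R = ΔT/Q = 17/31.6 = 0.538 K/W
R_cellular glass = R_total − R_other = 0.3977 K/W
k = L/(R·A) = 0.035/(0.3977×2.19)

k ≈ 0.0402 W/(m·K)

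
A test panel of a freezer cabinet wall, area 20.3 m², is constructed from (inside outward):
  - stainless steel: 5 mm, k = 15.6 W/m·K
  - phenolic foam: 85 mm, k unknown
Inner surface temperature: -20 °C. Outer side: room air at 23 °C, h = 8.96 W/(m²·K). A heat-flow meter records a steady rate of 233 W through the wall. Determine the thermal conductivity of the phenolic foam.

Using the resistance-network approach (series):
R_stainless steel = L/(kA) = 0.005/(15.6×20.3) = 1.579×10^-5 K/W
R_outer film = 1/(h_o·A) = 1/(8.96×20.3) = 0.005498 K/W
Sum of known resistances R_other = 0.005514 K/W
Total R = ΔT/Q = 43/233 = 0.1845 K/W
R_phenolic foam = R_total − R_other = 0.179 K/W
k = L/(R·A) = 0.085/(0.179×20.3)

k ≈ 0.0234 W/(m·K)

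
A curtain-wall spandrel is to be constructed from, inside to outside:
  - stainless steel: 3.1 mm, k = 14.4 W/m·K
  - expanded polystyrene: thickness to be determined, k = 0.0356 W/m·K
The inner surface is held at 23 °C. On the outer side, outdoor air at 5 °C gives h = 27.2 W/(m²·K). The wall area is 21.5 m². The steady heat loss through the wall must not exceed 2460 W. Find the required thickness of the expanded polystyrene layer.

Thermal resistances in series:
R_stainless steel = L/(kA) = 0.0031/(14.4×21.5) = 1.001×10^-5 K/W
R_outer film = 1/(h_o·A) = 1/(27.2×21.5) = 0.00171 K/W
Sum of the known resistances R_other = 0.00172 K/W
Required total resistance R_tot = ΔT/Q_allow = 18/2460 = 0.007317 K/W
R_expanded polystyrene = R_tot − R_other = 0.005597 K/W
L = R·k·A = 0.005597×0.0356×21.5

L ≈ 4.28 mm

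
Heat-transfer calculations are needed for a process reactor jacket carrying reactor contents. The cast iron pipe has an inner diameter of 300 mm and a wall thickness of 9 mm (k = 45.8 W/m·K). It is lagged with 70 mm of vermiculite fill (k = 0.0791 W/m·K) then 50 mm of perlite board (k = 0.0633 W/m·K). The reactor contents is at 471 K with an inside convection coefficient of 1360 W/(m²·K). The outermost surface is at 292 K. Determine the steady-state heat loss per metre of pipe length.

Treating each annulus and film as a series resistance:
R_inner film = 1/(h_i·2πr₁L) = 1/(1360×2π×0.15×1) = 7.802×10^-4 K/W
R_cast iron pipe wall = ln(159/150)/(2π×45.8×1) = 2.025×10^-4 K/W
R_vermiculite fill = ln(229/159)/(2π×0.0791×1) = 0.734 K/W
R_perlite board = ln(279/229)/(2π×0.0633×1) = 0.4965 K/W
R_total = 1.232 K/W
Q = ΔT/R_total = 179/1.232

q′ ≈ 145 W/m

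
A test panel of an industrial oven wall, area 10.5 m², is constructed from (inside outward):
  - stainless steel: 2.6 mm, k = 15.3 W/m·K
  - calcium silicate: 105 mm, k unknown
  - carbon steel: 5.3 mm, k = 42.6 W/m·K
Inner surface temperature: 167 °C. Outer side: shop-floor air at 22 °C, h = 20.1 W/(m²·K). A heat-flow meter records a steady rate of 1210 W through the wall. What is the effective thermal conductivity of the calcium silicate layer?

Series thermal resistances:
R_stainless steel = L/(kA) = 0.0026/(15.3×10.5) = 1.618×10^-5 K/W
R_carbon steel = L/(kA) = 0.0053/(42.6×10.5) = 1.185×10^-5 K/W
R_outer film = 1/(h_o·A) = 1/(20.1×10.5) = 0.004738 K/W
Sum of known resistances R_other = 0.004766 K/W
Total R = ΔT/Q = 145/1210 = 0.1198 K/W
R_calcium silicate = R_total − R_other = 0.1151 K/W
k = L/(R·A) = 0.105/(0.1151×10.5)

k ≈ 0.0869 W/(m·K)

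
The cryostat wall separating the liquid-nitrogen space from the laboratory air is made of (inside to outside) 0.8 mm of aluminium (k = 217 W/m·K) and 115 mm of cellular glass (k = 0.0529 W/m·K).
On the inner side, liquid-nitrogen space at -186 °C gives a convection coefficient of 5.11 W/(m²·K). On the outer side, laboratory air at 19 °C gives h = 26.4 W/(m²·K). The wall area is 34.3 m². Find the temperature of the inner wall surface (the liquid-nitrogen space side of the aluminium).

Treating each layer as a thermal resistance in series:
R_inner film = 1/(h_i·A) = 1/(5.11×34.3) = 0.005705 K/W
R_aluminium = L/(kA) = 0.0008/(217×34.3) = 1.075×10^-7 K/W
R_cellular glass = L/(kA) = 0.115/(0.0529×34.3) = 0.06338 K/W
R_outer film = 1/(h_o·A) = 1/(26.4×34.3) = 0.001104 K/W
R_total = 0.07019 K/W;  Q = ΔT/R_total = 205/0.07019 = 2921 W
T_interface = T_inner + Q·ΣR(inner→interface) = -186 + 2920×0.005705

T ≈ -169 °C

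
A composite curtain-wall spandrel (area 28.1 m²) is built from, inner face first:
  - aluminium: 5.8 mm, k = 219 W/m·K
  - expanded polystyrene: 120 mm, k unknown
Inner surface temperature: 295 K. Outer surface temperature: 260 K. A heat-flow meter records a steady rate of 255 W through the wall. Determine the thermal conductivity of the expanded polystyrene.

k ≈ 0.0311 W/(m·K)

Thermal resistances in series:
R_aluminium = L/(kA) = 0.0058/(219×28.1) = 9.425×10^-7 K/W
Sum of known resistances R_other = 9.425×10^-7 K/W
Total R = ΔT/Q = 35/255 = 0.1373 K/W
R_expanded polystyrene = R_total − R_other = 0.1373 K/W
k = L/(R·A) = 0.12/(0.1373×28.1)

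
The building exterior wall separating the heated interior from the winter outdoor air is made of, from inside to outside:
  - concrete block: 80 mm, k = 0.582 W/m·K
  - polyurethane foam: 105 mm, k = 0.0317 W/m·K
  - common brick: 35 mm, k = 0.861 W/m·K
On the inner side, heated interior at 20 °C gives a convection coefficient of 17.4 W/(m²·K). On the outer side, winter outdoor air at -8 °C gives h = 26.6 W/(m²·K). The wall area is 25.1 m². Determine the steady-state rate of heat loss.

Q ≈ 196 W

Series thermal resistances:
R_inner film = 1/(h_i·A) = 1/(17.4×25.1) = 0.00229 K/W
R_concrete block = L/(kA) = 0.08/(0.582×25.1) = 0.005476 K/W
R_polyurethane foam = L/(kA) = 0.105/(0.0317×25.1) = 0.132 K/W
R_common brick = L/(kA) = 0.035/(0.861×25.1) = 0.00162 K/W
R_outer film = 1/(h_o·A) = 1/(26.6×25.1) = 0.001498 K/W
R_total = 0.1428 K/W
Q = ΔT / R_total = 28 / 0.1428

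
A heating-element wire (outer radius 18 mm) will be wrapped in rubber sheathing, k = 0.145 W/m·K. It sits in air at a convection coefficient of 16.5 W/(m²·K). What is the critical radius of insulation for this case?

For a cylinder r_cr = k/h = 0.145/16.5
r_cr = 8.79 mm; since the bare radius (18 mm) is above r_cr, any added insulation will reduce heat loss.

r_cr ≈ 8.79 mm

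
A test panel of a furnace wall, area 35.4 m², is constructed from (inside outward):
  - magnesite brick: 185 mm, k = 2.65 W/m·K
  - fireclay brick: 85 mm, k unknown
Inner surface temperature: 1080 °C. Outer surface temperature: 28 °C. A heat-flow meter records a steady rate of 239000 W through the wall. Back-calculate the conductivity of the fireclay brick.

Thermal resistances in series:
R_magnesite brick = L/(kA) = 0.185/(2.65×35.4) = 0.001972 K/W
Sum of known resistances R_other = 0.001972 K/W
Total R = ΔT/Q = 1052/239000 = 0.004402 K/W
R_fireclay brick = R_total − R_other = 0.00243 K/W
k = L/(R·A) = 0.085/(0.00243×35.4)

k ≈ 0.988 W/(m·K)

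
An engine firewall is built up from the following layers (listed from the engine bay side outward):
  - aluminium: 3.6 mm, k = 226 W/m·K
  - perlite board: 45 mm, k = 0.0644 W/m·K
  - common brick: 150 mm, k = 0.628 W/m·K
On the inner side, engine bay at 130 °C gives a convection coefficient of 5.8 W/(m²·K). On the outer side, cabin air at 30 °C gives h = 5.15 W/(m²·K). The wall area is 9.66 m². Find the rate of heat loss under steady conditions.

Q ≈ 741 W

Treating each layer as a thermal resistance in series:
R_inner film = 1/(h_i·A) = 1/(5.8×9.66) = 0.01785 K/W
R_aluminium = L/(kA) = 0.0036/(226×9.66) = 1.649×10^-6 K/W
R_perlite board = L/(kA) = 0.045/(0.0644×9.66) = 0.07234 K/W
R_common brick = L/(kA) = 0.15/(0.628×9.66) = 0.02473 K/W
R_outer film = 1/(h_o·A) = 1/(5.15×9.66) = 0.0201 K/W
R_total = 0.135 K/W
Q = ΔT / R_total = 100 / 0.135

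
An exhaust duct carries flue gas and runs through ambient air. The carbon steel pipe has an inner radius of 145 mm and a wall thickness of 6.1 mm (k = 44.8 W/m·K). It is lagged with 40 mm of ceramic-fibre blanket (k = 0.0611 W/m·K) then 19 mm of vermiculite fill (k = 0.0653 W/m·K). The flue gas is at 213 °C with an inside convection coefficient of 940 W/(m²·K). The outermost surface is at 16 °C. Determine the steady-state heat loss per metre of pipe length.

q′ ≈ 233 W/m

Per-layer cylindrical resistances, series-summed:
R_inner film = 1/(h_i·2πr₁L) = 1/(940×2π×0.145×1) = 0.001168 K/W
R_carbon steel pipe wall = ln(151.1/145)/(2π×44.8×1) = 1.464×10^-4 K/W
R_ceramic-fibre blanket = ln(191.1/151.1)/(2π×0.0611×1) = 0.6118 K/W
R_vermiculite fill = ln(210.1/191.1)/(2π×0.0653×1) = 0.231 K/W
R_total = 0.8441 K/W
Q = ΔT/R_total = 197/0.8441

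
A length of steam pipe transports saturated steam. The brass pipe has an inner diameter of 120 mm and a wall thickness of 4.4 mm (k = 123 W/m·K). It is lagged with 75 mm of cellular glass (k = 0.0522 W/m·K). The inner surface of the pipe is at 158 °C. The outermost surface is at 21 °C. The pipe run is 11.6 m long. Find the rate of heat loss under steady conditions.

Per-layer cylindrical resistances, series-summed:
R_brass pipe wall = ln(64.4/60)/(2π×123×11.6) = 7.894×10^-6 K/W
R_cellular glass = ln(139.4/64.4)/(2π×0.0522×11.6) = 0.203 K/W
R_total = 0.203 K/W
Q = ΔT/R_total = 137/0.203

Q ≈ 675 W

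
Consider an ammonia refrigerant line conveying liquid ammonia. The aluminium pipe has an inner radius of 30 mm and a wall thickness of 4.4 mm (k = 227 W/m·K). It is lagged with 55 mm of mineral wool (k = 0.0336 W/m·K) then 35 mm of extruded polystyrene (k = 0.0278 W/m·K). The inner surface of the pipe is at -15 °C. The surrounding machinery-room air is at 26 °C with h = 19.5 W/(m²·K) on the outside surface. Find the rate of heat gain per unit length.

q′ ≈ 6.33 W/m

Radial resistances (cylindrical: R_cond = ln(r_o/r_i)/(2πkL), R_conv = 1/(h·2πrL)):
R_aluminium pipe wall = ln(34.4/30)/(2π×227×1) = 9.596×10^-5 K/W
R_mineral wool = ln(89.4/34.4)/(2π×0.0336×1) = 4.524 K/W
R_extruded polystyrene = ln(124.4/89.4)/(2π×0.0278×1) = 1.891 K/W
R_outer film = 1/(h_o·2πr_oL) = 1/(19.5×2π×0.1244×1) = 0.06561 K/W
R_total = 6.481 K/W
Q = ΔT/R_total = 41/6.481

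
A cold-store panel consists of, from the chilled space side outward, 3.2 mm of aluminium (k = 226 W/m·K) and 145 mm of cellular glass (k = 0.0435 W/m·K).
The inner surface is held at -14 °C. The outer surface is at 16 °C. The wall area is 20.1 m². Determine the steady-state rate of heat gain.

Series thermal resistances:
R_aluminium = L/(kA) = 0.0032/(226×20.1) = 7.044×10^-7 K/W
R_cellular glass = L/(kA) = 0.145/(0.0435×20.1) = 0.1658 K/W
R_total = 0.1658 K/W
Q = ΔT / R_total = 30 / 0.1658

Q ≈ 181 W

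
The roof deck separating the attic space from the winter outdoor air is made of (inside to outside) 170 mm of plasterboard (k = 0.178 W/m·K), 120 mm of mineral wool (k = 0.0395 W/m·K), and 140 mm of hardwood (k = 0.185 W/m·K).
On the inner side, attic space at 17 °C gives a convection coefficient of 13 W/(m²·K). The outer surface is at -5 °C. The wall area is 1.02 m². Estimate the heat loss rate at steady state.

Q ≈ 4.65 W

Using the resistance-network approach (series):
R_inner film = 1/(h_i·A) = 1/(13×1.02) = 0.07541 K/W
R_plasterboard = L/(kA) = 0.17/(0.178×1.02) = 0.9363 K/W
R_mineral wool = L/(kA) = 0.12/(0.0395×1.02) = 2.978 K/W
R_hardwood = L/(kA) = 0.14/(0.185×1.02) = 0.7419 K/W
R_total = 4.732 K/W
Q = ΔT / R_total = 22 / 4.732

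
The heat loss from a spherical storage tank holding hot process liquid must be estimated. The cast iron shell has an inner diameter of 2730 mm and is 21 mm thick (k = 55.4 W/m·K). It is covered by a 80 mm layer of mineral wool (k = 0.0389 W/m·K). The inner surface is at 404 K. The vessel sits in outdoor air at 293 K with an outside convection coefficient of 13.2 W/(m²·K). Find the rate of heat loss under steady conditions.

Q ≈ 1330 W

For a spherical shell R = (1/r₁ − 1/r₂)/(4πk); film R = 1/(h·4πr²). In series:
R_cast iron shell = (1/1.365 − 1/1.386)/(4π×55.4) = 1.594×10^-5 K/W
R_mineral wool = (1/1.386 − 1/1.466)/(4π×0.0389) = 0.08054 K/W
R_outer film = 1/(h·4πr_o²) = 1/(13.2×4π×1.466²) = 0.002805 K/W
R_total = 0.08337 K/W
Q = ΔT/R_total = 111/0.08337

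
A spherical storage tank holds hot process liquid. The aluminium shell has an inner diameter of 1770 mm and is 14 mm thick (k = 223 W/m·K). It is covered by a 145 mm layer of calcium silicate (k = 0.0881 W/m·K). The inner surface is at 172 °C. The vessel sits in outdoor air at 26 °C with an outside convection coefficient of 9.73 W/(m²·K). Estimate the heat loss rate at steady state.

Q ≈ 993 W

Each spherical layer contributes R = (1/r_i − 1/r_o)/(4πk):
R_aluminium shell = (1/0.885 − 1/0.899)/(4π×223) = 6.279×10^-6 K/W
R_calcium silicate = (1/0.899 − 1/1.044)/(4π×0.0881) = 0.1395 K/W
R_outer film = 1/(h·4πr_o²) = 1/(9.73×4π×1.044²) = 0.007504 K/W
R_total = 0.1471 K/W
Q = ΔT/R_total = 146/0.1471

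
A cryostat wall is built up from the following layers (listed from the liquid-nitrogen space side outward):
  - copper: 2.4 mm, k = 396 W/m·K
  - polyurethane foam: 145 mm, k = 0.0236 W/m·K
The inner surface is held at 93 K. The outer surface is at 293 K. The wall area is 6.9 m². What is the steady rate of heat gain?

Q ≈ 225 W

Series thermal resistances:
R_copper = L/(kA) = 0.0024/(396×6.9) = 8.783×10^-7 K/W
R_polyurethane foam = L/(kA) = 0.145/(0.0236×6.9) = 0.8904 K/W
R_total = 0.8904 K/W
Q = ΔT / R_total = 200 / 0.8904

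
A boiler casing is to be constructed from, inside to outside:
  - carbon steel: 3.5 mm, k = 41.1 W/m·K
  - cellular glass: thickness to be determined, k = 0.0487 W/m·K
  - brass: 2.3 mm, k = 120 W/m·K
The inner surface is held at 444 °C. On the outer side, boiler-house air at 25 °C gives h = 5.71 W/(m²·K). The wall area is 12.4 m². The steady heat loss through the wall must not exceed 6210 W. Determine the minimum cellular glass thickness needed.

Thermal resistances in series:
R_carbon steel = L/(kA) = 0.0035/(41.1×12.4) = 6.868×10^-6 K/W
R_brass = L/(kA) = 0.0023/(120×12.4) = 1.546×10^-6 K/W
R_outer film = 1/(h_o·A) = 1/(5.71×12.4) = 0.01412 K/W
Sum of the known resistances R_other = 0.01413 K/W
Required total resistance R_tot = ΔT/Q_allow = 419/6210 = 0.06747 K/W
R_cellular glass = R_tot − R_other = 0.05334 K/W
L = R·k·A = 0.05334×0.0487×12.4

L ≈ 32.2 mm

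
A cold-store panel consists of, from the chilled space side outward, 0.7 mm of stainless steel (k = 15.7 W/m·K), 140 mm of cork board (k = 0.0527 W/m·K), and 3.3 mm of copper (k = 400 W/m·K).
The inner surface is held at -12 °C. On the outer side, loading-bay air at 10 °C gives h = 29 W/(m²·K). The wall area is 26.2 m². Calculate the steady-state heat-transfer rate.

Q ≈ 214 W

Thermal resistances in series:
R_stainless steel = L/(kA) = 0.0007/(15.7×26.2) = 1.702×10^-6 K/W
R_cork board = L/(kA) = 0.14/(0.0527×26.2) = 0.1014 K/W
R_copper = L/(kA) = 0.0033/(400×26.2) = 3.149×10^-7 K/W
R_outer film = 1/(h_o·A) = 1/(29×26.2) = 0.001316 K/W
R_total = 0.1027 K/W
Q = ΔT / R_total = 22 / 0.1027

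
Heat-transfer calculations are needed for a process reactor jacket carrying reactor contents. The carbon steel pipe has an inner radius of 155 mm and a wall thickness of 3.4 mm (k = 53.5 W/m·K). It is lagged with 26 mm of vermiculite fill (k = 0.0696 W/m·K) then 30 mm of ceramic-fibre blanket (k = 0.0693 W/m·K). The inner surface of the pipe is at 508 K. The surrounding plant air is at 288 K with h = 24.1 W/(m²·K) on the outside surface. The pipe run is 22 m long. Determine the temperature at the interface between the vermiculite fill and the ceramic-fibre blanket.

Treating each annulus and film as a series resistance:
R_carbon steel pipe wall = ln(158.4/155)/(2π×53.5×22) = 2.934×10^-6 K/W
R_vermiculite fill = ln(184.4/158.4)/(2π×0.0696×22) = 0.0158 K/W
R_ceramic-fibre blanket = ln(214.4/184.4)/(2π×0.0693×22) = 0.01574 K/W
R_outer film = 1/(h_o·2πr_oL) = 1/(24.1×2π×0.2144×22) = 0.0014 K/W
R_total = 0.03294 K/W
Q = ΔT/R_total = 220/0.03294
Q = 6680 W
T_interface = T_inner − Q·ΣR(inner→interface) = 508 − 6680×0.0158

T ≈ 402 K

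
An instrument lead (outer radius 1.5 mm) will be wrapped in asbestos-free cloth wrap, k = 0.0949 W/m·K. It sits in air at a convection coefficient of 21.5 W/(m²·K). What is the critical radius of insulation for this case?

r_cr ≈ 4.41 mm

For a cylinder r_cr = k/h = 0.0949/21.5
r_cr = 4.41 mm; since the bare radius (1.5 mm) is below r_cr, adding a thin layer of insulation will *increase* heat loss.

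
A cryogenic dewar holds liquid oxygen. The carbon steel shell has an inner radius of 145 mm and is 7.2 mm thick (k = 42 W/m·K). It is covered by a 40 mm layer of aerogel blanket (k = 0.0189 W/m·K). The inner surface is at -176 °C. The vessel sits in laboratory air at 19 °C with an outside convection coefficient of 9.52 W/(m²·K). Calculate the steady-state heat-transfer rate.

Each spherical layer contributes R = (1/r_i − 1/r_o)/(4πk):
R_carbon steel shell = (1/0.145 − 1/0.1522)/(4π×42) = 6.181×10^-4 K/W
R_aerogel blanket = (1/0.1522 − 1/0.1922)/(4π×0.0189) = 5.757 K/W
R_outer film = 1/(h·4πr_o²) = 1/(9.52×4π×0.1922²) = 0.2263 K/W
R_total = 5.984 K/W
Q = ΔT/R_total = 195/5.984

Q ≈ 32.6 W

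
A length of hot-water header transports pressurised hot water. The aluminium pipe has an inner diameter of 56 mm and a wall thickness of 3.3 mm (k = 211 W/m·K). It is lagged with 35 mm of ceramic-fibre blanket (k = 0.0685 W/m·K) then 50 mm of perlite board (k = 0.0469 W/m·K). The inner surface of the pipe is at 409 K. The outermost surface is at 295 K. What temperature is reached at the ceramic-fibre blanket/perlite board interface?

Radial resistances (cylindrical: R_cond = ln(r_o/r_i)/(2πkL), R_conv = 1/(h·2πrL)):
R_aluminium pipe wall = ln(31.3/28)/(2π×211×1) = 8.404×10^-5 K/W
R_ceramic-fibre blanket = ln(66.3/31.3)/(2π×0.0685×1) = 1.744 K/W
R_perlite board = ln(116.3/66.3)/(2π×0.0469×1) = 1.907 K/W
R_total = 3.651 K/W
Q = ΔT/R_total = 114/3.651
Q = 31.2 W/m
T_interface = T_inner − Q·ΣR(inner→interface) = 409 − 31.2×1.744

T ≈ 355 K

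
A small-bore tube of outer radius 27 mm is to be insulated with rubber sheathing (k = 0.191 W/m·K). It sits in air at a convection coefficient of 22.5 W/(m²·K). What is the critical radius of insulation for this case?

For a cylinder r_cr = k/h = 0.191/22.5
r_cr = 8.49 mm; since the bare radius (27 mm) is above r_cr, any added insulation will reduce heat loss.

r_cr ≈ 8.49 mm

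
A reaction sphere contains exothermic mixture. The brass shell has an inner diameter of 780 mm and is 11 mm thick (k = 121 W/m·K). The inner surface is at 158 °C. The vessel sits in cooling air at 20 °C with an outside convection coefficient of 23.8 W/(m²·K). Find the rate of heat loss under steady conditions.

Q ≈ 6620 W

Radial (spherical) resistances in series:
R_brass shell = (1/0.39 − 1/0.401)/(4π×121) = 4.626×10^-5 K/W
R_outer film = 1/(h·4πr_o²) = 1/(23.8×4π×0.401²) = 0.02079 K/W
R_total = 0.02084 K/W
Q = ΔT/R_total = 138/0.02084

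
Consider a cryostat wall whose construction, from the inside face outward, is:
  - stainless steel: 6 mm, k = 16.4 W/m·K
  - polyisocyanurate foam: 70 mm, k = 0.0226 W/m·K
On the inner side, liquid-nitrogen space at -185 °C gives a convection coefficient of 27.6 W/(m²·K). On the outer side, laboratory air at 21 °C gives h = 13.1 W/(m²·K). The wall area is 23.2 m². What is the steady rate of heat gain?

Q ≈ 1490 W

Treating each layer as a thermal resistance in series:
R_inner film = 1/(h_i·A) = 1/(27.6×23.2) = 0.001562 K/W
R_stainless steel = L/(kA) = 0.006/(16.4×23.2) = 1.577×10^-5 K/W
R_polyisocyanurate foam = L/(kA) = 0.07/(0.0226×23.2) = 0.1335 K/W
R_outer film = 1/(h_o·A) = 1/(13.1×23.2) = 0.00329 K/W
R_total = 0.1384 K/W
Q = ΔT / R_total = 206 / 0.1384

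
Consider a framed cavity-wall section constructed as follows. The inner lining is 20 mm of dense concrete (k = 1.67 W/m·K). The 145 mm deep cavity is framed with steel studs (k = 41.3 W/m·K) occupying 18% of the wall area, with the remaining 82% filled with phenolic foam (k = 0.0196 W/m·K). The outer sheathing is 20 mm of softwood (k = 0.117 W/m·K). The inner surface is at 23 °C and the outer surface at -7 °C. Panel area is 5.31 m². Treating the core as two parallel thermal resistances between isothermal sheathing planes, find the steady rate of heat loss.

Sheathing layers in series; stud and cavity paths in parallel between them.
R_inner = 0.02/(1.67×5.31) = 0.002255 K/W
R_stud  = 0.145/(41.3×0.18×5.31) = 0.003673 K/W
R_cav   = 0.145/(0.0196×0.82×5.31) = 1.699 K/W
1/R_core = 1/R_stud + 1/R_cav → R_core = 0.003665 K/W
R_outer = 0.02/(0.117×5.31) = 0.03219 K/W
R_total = 0.03811 K/W
Q = ΔT/R_total = 30/0.03811

Q ≈ 787 W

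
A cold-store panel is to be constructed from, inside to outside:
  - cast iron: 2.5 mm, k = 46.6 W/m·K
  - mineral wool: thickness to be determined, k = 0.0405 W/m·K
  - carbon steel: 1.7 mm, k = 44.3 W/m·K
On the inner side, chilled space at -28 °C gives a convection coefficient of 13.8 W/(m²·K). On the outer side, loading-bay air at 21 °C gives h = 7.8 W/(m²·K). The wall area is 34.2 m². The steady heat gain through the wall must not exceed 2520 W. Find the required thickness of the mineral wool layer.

L ≈ 18.8 mm

Series thermal resistances:
R_inner film = 1/(h_i·A) = 1/(13.8×34.2) = 0.002119 K/W
R_cast iron = L/(kA) = 0.0025/(46.6×34.2) = 1.569×10^-6 K/W
R_carbon steel = L/(kA) = 0.0017/(44.3×34.2) = 1.122×10^-6 K/W
R_outer film = 1/(h_o·A) = 1/(7.8×34.2) = 0.003749 K/W
Sum of the known resistances R_other = 0.00587 K/W
Required total resistance R_tot = ΔT/Q_allow = 49/2520 = 0.01944 K/W
R_mineral wool = R_tot − R_other = 0.01357 K/W
L = R·k·A = 0.01357×0.0405×34.2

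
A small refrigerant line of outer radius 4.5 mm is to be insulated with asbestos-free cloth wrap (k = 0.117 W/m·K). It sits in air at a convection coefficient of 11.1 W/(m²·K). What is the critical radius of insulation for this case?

r_cr ≈ 10.5 mm

For a cylinder r_cr = k/h = 0.117/11.1
r_cr = 10.5 mm; since the bare radius (4.5 mm) is below r_cr, adding a thin layer of insulation will *increase* heat loss.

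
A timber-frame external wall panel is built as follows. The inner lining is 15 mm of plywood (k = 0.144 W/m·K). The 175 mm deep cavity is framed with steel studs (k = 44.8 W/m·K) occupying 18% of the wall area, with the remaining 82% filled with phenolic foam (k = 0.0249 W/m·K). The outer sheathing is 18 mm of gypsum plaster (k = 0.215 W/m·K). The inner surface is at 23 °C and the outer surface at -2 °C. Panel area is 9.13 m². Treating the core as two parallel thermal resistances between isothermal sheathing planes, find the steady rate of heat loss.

Sheathing layers in series; stud and cavity paths in parallel between them.
R_inner = 0.015/(0.144×9.13) = 0.01141 K/W
R_stud  = 0.175/(44.8×0.18×9.13) = 0.002377 K/W
R_cav   = 0.175/(0.0249×0.82×9.13) = 0.9388 K/W
1/R_core = 1/R_stud + 1/R_cav → R_core = 0.002371 K/W
R_outer = 0.018/(0.215×9.13) = 0.00917 K/W
R_total = 0.02295 K/W
Q = ΔT/R_total = 25/0.02295

Q ≈ 1090 W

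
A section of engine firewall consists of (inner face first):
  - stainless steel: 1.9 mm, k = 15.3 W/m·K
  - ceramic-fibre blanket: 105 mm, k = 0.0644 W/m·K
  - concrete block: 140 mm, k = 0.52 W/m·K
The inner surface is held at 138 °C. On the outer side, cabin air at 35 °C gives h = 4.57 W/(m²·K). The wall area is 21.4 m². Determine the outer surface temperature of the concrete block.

Using the resistance-network approach (series):
R_stainless steel = L/(kA) = 0.0019/(15.3×21.4) = 5.803×10^-6 K/W
R_ceramic-fibre blanket = L/(kA) = 0.105/(0.0644×21.4) = 0.07619 K/W
R_concrete block = L/(kA) = 0.14/(0.52×21.4) = 0.01258 K/W
R_outer film = 1/(h_o·A) = 1/(4.57×21.4) = 0.01023 K/W
R_total = 0.099 K/W;  Q = ΔT/R_total = 103/0.099 = 1040 W
T_interface = T_inner − Q·ΣR(inner→interface) = 138 − 1040×0.08878

T ≈ 45.6 °C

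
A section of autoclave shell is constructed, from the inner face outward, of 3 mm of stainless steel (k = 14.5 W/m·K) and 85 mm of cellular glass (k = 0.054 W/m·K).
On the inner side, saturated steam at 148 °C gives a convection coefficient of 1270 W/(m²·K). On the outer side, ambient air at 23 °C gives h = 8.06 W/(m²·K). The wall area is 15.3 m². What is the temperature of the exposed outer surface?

Using the resistance-network approach (series):
R_inner film = 1/(h_i·A) = 1/(1270×15.3) = 5.146×10^-5 K/W
R_stainless steel = L/(kA) = 0.003/(14.5×15.3) = 1.352×10^-5 K/W
R_cellular glass = L/(kA) = 0.085/(0.054×15.3) = 0.1029 K/W
R_outer film = 1/(h_o·A) = 1/(8.06×15.3) = 0.008109 K/W
R_total = 0.1111 K/W;  Q = ΔT/R_total = 125/0.1111 = 1126 W
T_interface = T_inner − Q·ΣR(inner→interface) = 148 − 1130×0.1029

T ≈ 32.1 °C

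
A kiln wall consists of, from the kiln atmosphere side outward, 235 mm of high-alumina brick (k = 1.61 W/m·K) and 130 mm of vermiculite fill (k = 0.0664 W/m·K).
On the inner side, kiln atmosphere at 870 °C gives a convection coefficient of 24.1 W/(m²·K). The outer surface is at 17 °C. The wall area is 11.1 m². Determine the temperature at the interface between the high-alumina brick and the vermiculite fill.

T ≈ 795 °C

Thermal resistances in series:
R_inner film = 1/(h_i·A) = 1/(24.1×11.1) = 0.003738 K/W
R_high-alumina brick = L/(kA) = 0.235/(1.61×11.1) = 0.01315 K/W
R_vermiculite fill = L/(kA) = 0.13/(0.0664×11.1) = 0.1764 K/W
R_total = 0.1933 K/W;  Q = ΔT/R_total = 853/0.1933 = 4414 W
T_interface = T_inner − Q·ΣR(inner→interface) = 870 − 4410×0.01689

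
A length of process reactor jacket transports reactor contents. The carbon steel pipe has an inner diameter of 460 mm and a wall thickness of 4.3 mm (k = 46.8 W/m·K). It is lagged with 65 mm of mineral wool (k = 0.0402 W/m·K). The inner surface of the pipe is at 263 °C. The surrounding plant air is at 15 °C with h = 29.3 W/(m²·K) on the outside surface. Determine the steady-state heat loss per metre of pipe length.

q′ ≈ 251 W/m

Treating each annulus and film as a series resistance:
R_carbon steel pipe wall = ln(234.3/230)/(2π×46.8×1) = 6.299×10^-5 K/W
R_mineral wool = ln(299.3/234.3)/(2π×0.0402×1) = 0.9694 K/W
R_outer film = 1/(h_o·2πr_oL) = 1/(29.3×2π×0.2993×1) = 0.01815 K/W
R_total = 0.9876 K/W
Q = ΔT/R_total = 248/0.9876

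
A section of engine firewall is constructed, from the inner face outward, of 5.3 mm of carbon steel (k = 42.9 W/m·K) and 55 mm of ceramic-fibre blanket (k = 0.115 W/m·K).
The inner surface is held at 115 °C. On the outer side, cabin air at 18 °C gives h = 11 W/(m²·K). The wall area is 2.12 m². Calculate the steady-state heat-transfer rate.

Model the wall as resistances in series:
R_carbon steel = L/(kA) = 0.0053/(42.9×2.12) = 5.828×10^-5 K/W
R_ceramic-fibre blanket = L/(kA) = 0.055/(0.115×2.12) = 0.2256 K/W
R_outer film = 1/(h_o·A) = 1/(11×2.12) = 0.04288 K/W
R_total = 0.2685 K/W
Q = ΔT / R_total = 97 / 0.2685

Q ≈ 361 W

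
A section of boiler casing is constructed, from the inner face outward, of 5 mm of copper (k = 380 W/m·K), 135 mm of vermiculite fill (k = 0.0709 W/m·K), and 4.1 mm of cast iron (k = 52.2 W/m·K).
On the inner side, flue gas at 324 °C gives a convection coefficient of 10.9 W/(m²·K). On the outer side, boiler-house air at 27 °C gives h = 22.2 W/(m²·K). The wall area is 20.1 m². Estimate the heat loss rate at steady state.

Q ≈ 2920 W

Using the resistance-network approach (series):
R_inner film = 1/(h_i·A) = 1/(10.9×20.1) = 0.004564 K/W
R_copper = L/(kA) = 0.005/(380×20.1) = 6.546×10^-7 K/W
R_vermiculite fill = L/(kA) = 0.135/(0.0709×20.1) = 0.09473 K/W
R_cast iron = L/(kA) = 0.0041/(52.2×20.1) = 3.908×10^-6 K/W
R_outer film = 1/(h_o·A) = 1/(22.2×20.1) = 0.002241 K/W
R_total = 0.1015 K/W
Q = ΔT / R_total = 297 / 0.1015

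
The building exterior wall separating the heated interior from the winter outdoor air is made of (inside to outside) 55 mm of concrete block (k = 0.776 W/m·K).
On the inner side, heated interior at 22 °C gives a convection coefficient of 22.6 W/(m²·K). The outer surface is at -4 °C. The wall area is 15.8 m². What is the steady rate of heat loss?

Treating each layer as a thermal resistance in series:
R_inner film = 1/(h_i·A) = 1/(22.6×15.8) = 0.0028 K/W
R_concrete block = L/(kA) = 0.055/(0.776×15.8) = 0.004486 K/W
R_total = 0.007286 K/W
Q = ΔT / R_total = 26 / 0.007286

Q ≈ 3570 W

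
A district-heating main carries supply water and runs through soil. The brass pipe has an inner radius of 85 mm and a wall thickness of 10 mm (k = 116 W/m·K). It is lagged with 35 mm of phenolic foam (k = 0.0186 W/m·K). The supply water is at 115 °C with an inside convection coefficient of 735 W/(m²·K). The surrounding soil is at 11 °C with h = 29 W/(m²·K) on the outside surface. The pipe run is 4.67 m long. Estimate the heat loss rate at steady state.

Treating each annulus and film as a series resistance:
R_inner film = 1/(h_i·2πr₁L) = 1/(735×2π×0.085×4.67) = 5.455×10^-4 K/W
R_brass pipe wall = ln(95/85)/(2π×116×4.67) = 3.268×10^-5 K/W
R_phenolic foam = ln(130/95)/(2π×0.0186×4.67) = 0.5747 K/W
R_outer film = 1/(h_o·2πr_oL) = 1/(29×2π×0.13×4.67) = 0.00904 K/W
R_total = 0.5843 K/W
Q = ΔT/R_total = 104/0.5843

Q ≈ 178 W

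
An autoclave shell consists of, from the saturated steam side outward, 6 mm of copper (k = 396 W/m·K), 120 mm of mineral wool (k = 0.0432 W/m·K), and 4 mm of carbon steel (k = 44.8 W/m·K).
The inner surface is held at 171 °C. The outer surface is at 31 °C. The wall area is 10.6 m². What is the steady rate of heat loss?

Q ≈ 534 W

Model the wall as resistances in series:
R_copper = L/(kA) = 0.006/(396×10.6) = 1.429×10^-6 K/W
R_mineral wool = L/(kA) = 0.12/(0.0432×10.6) = 0.2621 K/W
R_carbon steel = L/(kA) = 0.004/(44.8×10.6) = 8.423×10^-6 K/W
R_total = 0.2621 K/W
Q = ΔT / R_total = 140 / 0.2621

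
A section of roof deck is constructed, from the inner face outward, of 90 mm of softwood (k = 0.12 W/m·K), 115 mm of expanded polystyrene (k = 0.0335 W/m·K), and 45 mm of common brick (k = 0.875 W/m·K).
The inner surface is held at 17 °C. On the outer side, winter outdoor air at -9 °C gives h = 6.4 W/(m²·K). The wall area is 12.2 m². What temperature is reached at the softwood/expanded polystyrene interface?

T ≈ 12.6 °C

Using the resistance-network approach (series):
R_softwood = L/(kA) = 0.09/(0.12×12.2) = 0.06148 K/W
R_expanded polystyrene = L/(kA) = 0.115/(0.0335×12.2) = 0.2814 K/W
R_common brick = L/(kA) = 0.045/(0.875×12.2) = 0.004215 K/W
R_outer film = 1/(h_o·A) = 1/(6.4×12.2) = 0.01281 K/W
R_total = 0.3599 K/W;  Q = ΔT/R_total = 26/0.3599 = 72.25 W
T_interface = T_inner − Q·ΣR(inner→interface) = 17 − 72.2×0.06148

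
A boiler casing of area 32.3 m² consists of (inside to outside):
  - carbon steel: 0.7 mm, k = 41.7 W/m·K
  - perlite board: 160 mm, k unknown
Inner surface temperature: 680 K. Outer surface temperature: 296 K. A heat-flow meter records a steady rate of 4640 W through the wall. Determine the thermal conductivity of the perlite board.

Series thermal resistances:
R_carbon steel = L/(kA) = 0.0007/(41.7×32.3) = 5.197×10^-7 K/W
Sum of known resistances R_other = 5.197×10^-7 K/W
Total R = ΔT/Q = 384/4640 = 0.08276 K/W
R_perlite board = R_total − R_other = 0.08276 K/W
k = L/(R·A) = 0.16/(0.08276×32.3)

k ≈ 0.0599 W/(m·K)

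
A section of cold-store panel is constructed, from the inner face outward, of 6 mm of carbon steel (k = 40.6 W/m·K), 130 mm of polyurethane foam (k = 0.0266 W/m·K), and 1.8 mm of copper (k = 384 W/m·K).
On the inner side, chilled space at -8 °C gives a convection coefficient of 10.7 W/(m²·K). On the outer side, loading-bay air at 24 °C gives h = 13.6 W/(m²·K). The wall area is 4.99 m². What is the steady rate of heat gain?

Q ≈ 31.6 W

Thermal resistances in series:
R_inner film = 1/(h_i·A) = 1/(10.7×4.99) = 0.01873 K/W
R_carbon steel = L/(kA) = 0.006/(40.6×4.99) = 2.962×10^-5 K/W
R_polyurethane foam = L/(kA) = 0.13/(0.0266×4.99) = 0.9794 K/W
R_copper = L/(kA) = 0.0018/(384×4.99) = 9.394×10^-7 K/W
R_outer film = 1/(h_o·A) = 1/(13.6×4.99) = 0.01474 K/W
R_total = 1.013 K/W
Q = ΔT / R_total = 32 / 1.013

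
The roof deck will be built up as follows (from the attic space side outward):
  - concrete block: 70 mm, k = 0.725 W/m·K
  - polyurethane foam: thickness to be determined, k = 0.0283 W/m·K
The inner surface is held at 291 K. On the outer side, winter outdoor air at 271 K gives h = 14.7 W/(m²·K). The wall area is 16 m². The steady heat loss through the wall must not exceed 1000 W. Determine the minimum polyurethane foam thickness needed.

Using the resistance-network approach (series):
R_concrete block = L/(kA) = 0.07/(0.725×16) = 0.006034 K/W
R_outer film = 1/(h_o·A) = 1/(14.7×16) = 0.004252 K/W
Sum of the known resistances R_other = 0.01029 K/W
Required total resistance R_tot = ΔT/Q_allow = 20/1000 = 0.02 K/W
R_polyurethane foam = R_tot − R_other = 0.009714 K/W
L = R·k·A = 0.009714×0.0283×16

L ≈ 4.4 mm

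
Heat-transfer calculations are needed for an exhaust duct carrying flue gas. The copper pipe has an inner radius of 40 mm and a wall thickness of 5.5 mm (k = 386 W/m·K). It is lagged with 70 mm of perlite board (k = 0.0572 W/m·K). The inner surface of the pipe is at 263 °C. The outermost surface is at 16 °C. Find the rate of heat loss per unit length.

For a radial system each layer contributes R = ln(r_out/r_in)/(2πkL); films add R = 1/(hA).
R_copper pipe wall = ln(45.5/40)/(2π×386×1) = 5.312×10^-5 K/W
R_perlite board = ln(115.5/45.5)/(2π×0.0572×1) = 2.592 K/W
R_total = 2.592 K/W
Q = ΔT/R_total = 247/2.592

q′ ≈ 95.3 W/m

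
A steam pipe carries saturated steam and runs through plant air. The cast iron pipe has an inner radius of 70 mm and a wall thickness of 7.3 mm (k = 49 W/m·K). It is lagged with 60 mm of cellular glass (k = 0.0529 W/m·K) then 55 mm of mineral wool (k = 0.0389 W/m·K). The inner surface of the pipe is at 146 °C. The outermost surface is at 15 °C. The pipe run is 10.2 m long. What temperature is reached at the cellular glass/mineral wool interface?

T ≈ 73.1 °C

Radial resistances (cylindrical: R_cond = ln(r_o/r_i)/(2πkL), R_conv = 1/(h·2πrL)):
R_cast iron pipe wall = ln(77.3/70)/(2π×49×10.2) = 3.159×10^-5 K/W
R_cellular glass = ln(137.3/77.3)/(2π×0.0529×10.2) = 0.1694 K/W
R_mineral wool = ln(192.3/137.3)/(2π×0.0389×10.2) = 0.1351 K/W
R_total = 0.3046 K/W
Q = ΔT/R_total = 131/0.3046
Q = 430 W
T_interface = T_inner − Q·ΣR(inner→interface) = 146 − 430×0.1695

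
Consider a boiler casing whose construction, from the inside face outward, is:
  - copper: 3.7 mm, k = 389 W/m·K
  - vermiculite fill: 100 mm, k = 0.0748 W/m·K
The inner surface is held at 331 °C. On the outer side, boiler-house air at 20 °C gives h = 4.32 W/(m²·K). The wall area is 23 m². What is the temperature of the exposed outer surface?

Thermal resistances in series:
R_copper = L/(kA) = 0.0037/(389×23) = 4.135×10^-7 K/W
R_vermiculite fill = L/(kA) = 0.1/(0.0748×23) = 0.05813 K/W
R_outer film = 1/(h_o·A) = 1/(4.32×23) = 0.01006 K/W
R_total = 0.06819 K/W;  Q = ΔT/R_total = 311/0.06819 = 4561 W
T_interface = T_inner − Q·ΣR(inner→interface) = 331 − 4560×0.05813

T ≈ 65.9 °C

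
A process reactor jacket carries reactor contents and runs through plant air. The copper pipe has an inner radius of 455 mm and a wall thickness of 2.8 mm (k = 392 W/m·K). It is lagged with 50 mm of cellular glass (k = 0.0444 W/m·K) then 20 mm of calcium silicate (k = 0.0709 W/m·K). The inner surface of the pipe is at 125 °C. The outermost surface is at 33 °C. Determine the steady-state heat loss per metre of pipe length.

q′ ≈ 201 W/m

Cylindrical conduction, so R = ln(r₂/r₁)/(2πkL) per layer, in series:
R_copper pipe wall = ln(457.8/455)/(2π×392×1) = 2.491×10^-6 K/W
R_cellular glass = ln(507.8/457.8)/(2π×0.0444×1) = 0.3716 K/W
R_calcium silicate = ln(527.8/507.8)/(2π×0.0709×1) = 0.08672 K/W
R_total = 0.4583 K/W
Q = ΔT/R_total = 92/0.4583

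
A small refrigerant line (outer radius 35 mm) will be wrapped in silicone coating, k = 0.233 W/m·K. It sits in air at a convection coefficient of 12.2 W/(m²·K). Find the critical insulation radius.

r_cr ≈ 19.1 mm

For a cylinder r_cr = k/h = 0.233/12.2
r_cr = 19.1 mm; since the bare radius (35 mm) is above r_cr, any added insulation will reduce heat loss.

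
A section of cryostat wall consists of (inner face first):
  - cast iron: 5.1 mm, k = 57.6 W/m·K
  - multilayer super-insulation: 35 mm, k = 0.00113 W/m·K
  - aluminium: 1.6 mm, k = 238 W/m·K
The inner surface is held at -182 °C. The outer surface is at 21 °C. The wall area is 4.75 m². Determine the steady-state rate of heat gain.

Thermal resistances in series:
R_cast iron = L/(kA) = 0.0051/(57.6×4.75) = 1.864×10^-5 K/W
R_multilayer super-insulation = L/(kA) = 0.035/(0.00113×4.75) = 6.521 K/W
R_aluminium = L/(kA) = 0.0016/(238×4.75) = 1.415×10^-6 K/W
R_total = 6.521 K/W
Q = ΔT / R_total = 203 / 6.521

Q ≈ 31.1 W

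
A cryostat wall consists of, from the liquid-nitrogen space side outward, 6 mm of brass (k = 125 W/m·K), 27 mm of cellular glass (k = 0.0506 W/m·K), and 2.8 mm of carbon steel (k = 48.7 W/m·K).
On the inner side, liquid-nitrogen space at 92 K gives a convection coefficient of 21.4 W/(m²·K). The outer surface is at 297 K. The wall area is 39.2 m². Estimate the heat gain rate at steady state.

Model the wall as resistances in series:
R_inner film = 1/(h_i·A) = 1/(21.4×39.2) = 0.001192 K/W
R_brass = L/(kA) = 0.006/(125×39.2) = 1.224×10^-6 K/W
R_cellular glass = L/(kA) = 0.027/(0.0506×39.2) = 0.01361 K/W
R_carbon steel = L/(kA) = 0.0028/(48.7×39.2) = 1.467×10^-6 K/W
R_total = 0.01481 K/W
Q = ΔT / R_total = 205 / 0.01481

Q ≈ 13800 W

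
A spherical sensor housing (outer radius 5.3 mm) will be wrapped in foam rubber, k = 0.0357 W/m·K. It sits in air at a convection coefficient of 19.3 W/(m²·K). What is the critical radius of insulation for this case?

r_cr ≈ 3.7 mm

For a sphere r_cr = 2k/h = 2×0.0357/19.3
r_cr = 3.7 mm; since the bare radius (5.3 mm) is above r_cr, any added insulation will reduce heat loss.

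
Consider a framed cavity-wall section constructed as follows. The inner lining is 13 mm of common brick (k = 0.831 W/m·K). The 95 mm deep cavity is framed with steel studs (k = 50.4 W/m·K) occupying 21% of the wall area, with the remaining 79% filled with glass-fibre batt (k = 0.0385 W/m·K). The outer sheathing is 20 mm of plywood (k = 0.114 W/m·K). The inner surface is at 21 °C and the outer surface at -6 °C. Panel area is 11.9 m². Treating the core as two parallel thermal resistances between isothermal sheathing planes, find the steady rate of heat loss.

Sheathing layers in series; stud and cavity paths in parallel between them.
R_inner = 0.013/(0.831×11.9) = 0.001315 K/W
R_stud  = 0.095/(50.4×0.21×11.9) = 7.543×10^-4 K/W
R_cav   = 0.095/(0.0385×0.79×11.9) = 0.2625 K/W
1/R_core = 1/R_stud + 1/R_cav → R_core = 7.521×10^-4 K/W
R_outer = 0.02/(0.114×11.9) = 0.01474 K/W
R_total = 0.01681 K/W
Q = ΔT/R_total = 27/0.01681

Q ≈ 1610 W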